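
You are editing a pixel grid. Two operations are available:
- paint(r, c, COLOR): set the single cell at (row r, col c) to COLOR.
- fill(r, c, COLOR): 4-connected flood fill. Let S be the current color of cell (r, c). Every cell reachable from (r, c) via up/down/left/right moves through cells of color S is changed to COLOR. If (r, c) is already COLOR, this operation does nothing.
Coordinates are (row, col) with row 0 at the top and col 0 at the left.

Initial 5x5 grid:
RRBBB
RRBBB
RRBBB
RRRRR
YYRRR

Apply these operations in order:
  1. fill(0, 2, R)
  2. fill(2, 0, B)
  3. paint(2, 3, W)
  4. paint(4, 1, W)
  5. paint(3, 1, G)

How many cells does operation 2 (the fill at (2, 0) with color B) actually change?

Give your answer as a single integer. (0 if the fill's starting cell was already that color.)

Answer: 23

Derivation:
After op 1 fill(0,2,R) [9 cells changed]:
RRRRR
RRRRR
RRRRR
RRRRR
YYRRR
After op 2 fill(2,0,B) [23 cells changed]:
BBBBB
BBBBB
BBBBB
BBBBB
YYBBB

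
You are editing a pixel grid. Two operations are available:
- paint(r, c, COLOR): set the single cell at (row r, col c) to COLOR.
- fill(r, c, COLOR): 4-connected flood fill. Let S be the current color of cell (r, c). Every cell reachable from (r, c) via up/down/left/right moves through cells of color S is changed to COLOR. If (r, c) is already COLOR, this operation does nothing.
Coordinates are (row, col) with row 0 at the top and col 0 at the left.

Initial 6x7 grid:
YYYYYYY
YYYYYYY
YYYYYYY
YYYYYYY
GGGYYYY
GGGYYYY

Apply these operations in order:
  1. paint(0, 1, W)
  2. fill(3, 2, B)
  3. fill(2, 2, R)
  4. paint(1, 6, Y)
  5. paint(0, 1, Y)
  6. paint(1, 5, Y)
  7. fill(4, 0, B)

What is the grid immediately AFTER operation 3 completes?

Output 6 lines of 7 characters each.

Answer: RWRRRRR
RRRRRRR
RRRRRRR
RRRRRRR
GGGRRRR
GGGRRRR

Derivation:
After op 1 paint(0,1,W):
YWYYYYY
YYYYYYY
YYYYYYY
YYYYYYY
GGGYYYY
GGGYYYY
After op 2 fill(3,2,B) [35 cells changed]:
BWBBBBB
BBBBBBB
BBBBBBB
BBBBBBB
GGGBBBB
GGGBBBB
After op 3 fill(2,2,R) [35 cells changed]:
RWRRRRR
RRRRRRR
RRRRRRR
RRRRRRR
GGGRRRR
GGGRRRR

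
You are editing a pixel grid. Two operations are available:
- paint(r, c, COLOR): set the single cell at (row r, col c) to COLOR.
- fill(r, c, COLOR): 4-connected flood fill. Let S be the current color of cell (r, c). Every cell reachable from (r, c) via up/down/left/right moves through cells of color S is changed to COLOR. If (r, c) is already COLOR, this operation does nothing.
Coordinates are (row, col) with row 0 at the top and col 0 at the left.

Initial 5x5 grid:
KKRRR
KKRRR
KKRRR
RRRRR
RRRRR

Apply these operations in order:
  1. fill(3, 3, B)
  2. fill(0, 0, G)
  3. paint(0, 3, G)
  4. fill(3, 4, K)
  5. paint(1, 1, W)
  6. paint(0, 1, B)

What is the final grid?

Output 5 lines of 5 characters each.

After op 1 fill(3,3,B) [19 cells changed]:
KKBBB
KKBBB
KKBBB
BBBBB
BBBBB
After op 2 fill(0,0,G) [6 cells changed]:
GGBBB
GGBBB
GGBBB
BBBBB
BBBBB
After op 3 paint(0,3,G):
GGBGB
GGBBB
GGBBB
BBBBB
BBBBB
After op 4 fill(3,4,K) [18 cells changed]:
GGKGK
GGKKK
GGKKK
KKKKK
KKKKK
After op 5 paint(1,1,W):
GGKGK
GWKKK
GGKKK
KKKKK
KKKKK
After op 6 paint(0,1,B):
GBKGK
GWKKK
GGKKK
KKKKK
KKKKK

Answer: GBKGK
GWKKK
GGKKK
KKKKK
KKKKK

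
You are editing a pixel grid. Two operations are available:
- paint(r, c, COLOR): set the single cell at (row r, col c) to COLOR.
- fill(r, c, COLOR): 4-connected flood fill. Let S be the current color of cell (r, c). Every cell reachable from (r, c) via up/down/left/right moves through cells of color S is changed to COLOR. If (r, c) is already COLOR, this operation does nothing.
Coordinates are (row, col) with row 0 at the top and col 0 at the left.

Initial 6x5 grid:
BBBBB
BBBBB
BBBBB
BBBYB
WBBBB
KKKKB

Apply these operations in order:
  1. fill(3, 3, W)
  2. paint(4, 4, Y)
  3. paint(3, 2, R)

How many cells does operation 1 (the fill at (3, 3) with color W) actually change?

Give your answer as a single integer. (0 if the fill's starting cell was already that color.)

Answer: 1

Derivation:
After op 1 fill(3,3,W) [1 cells changed]:
BBBBB
BBBBB
BBBBB
BBBWB
WBBBB
KKKKB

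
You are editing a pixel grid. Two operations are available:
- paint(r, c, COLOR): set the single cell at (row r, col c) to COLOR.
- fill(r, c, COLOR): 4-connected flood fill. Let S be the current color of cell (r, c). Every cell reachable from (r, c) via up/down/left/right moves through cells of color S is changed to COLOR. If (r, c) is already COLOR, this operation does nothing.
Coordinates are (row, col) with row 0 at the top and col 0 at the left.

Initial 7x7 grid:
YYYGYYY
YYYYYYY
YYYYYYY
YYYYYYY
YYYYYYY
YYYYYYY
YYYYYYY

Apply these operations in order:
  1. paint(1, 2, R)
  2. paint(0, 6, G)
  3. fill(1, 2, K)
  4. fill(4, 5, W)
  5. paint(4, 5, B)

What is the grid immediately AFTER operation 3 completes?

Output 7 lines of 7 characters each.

After op 1 paint(1,2,R):
YYYGYYY
YYRYYYY
YYYYYYY
YYYYYYY
YYYYYYY
YYYYYYY
YYYYYYY
After op 2 paint(0,6,G):
YYYGYYG
YYRYYYY
YYYYYYY
YYYYYYY
YYYYYYY
YYYYYYY
YYYYYYY
After op 3 fill(1,2,K) [1 cells changed]:
YYYGYYG
YYKYYYY
YYYYYYY
YYYYYYY
YYYYYYY
YYYYYYY
YYYYYYY

Answer: YYYGYYG
YYKYYYY
YYYYYYY
YYYYYYY
YYYYYYY
YYYYYYY
YYYYYYY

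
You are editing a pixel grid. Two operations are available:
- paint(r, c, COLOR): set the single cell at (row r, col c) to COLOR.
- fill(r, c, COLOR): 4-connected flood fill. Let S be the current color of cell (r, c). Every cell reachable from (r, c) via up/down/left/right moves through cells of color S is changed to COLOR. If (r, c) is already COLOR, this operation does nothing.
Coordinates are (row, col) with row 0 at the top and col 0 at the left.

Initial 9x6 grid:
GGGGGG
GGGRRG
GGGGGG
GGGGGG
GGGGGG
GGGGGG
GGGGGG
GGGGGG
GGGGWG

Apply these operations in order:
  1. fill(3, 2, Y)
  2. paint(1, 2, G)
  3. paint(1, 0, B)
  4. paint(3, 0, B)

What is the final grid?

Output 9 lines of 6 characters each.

After op 1 fill(3,2,Y) [51 cells changed]:
YYYYYY
YYYRRY
YYYYYY
YYYYYY
YYYYYY
YYYYYY
YYYYYY
YYYYYY
YYYYWY
After op 2 paint(1,2,G):
YYYYYY
YYGRRY
YYYYYY
YYYYYY
YYYYYY
YYYYYY
YYYYYY
YYYYYY
YYYYWY
After op 3 paint(1,0,B):
YYYYYY
BYGRRY
YYYYYY
YYYYYY
YYYYYY
YYYYYY
YYYYYY
YYYYYY
YYYYWY
After op 4 paint(3,0,B):
YYYYYY
BYGRRY
YYYYYY
BYYYYY
YYYYYY
YYYYYY
YYYYYY
YYYYYY
YYYYWY

Answer: YYYYYY
BYGRRY
YYYYYY
BYYYYY
YYYYYY
YYYYYY
YYYYYY
YYYYYY
YYYYWY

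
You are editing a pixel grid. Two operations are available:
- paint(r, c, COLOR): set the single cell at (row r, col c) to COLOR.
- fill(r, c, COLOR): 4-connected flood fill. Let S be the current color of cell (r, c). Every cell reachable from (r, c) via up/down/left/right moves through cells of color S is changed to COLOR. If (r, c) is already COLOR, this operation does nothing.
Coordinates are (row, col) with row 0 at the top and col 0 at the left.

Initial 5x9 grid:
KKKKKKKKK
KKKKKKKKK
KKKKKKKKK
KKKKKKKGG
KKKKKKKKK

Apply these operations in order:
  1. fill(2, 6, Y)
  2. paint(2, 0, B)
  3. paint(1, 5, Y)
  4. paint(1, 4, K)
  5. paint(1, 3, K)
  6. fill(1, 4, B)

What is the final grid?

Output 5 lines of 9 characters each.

After op 1 fill(2,6,Y) [43 cells changed]:
YYYYYYYYY
YYYYYYYYY
YYYYYYYYY
YYYYYYYGG
YYYYYYYYY
After op 2 paint(2,0,B):
YYYYYYYYY
YYYYYYYYY
BYYYYYYYY
YYYYYYYGG
YYYYYYYYY
After op 3 paint(1,5,Y):
YYYYYYYYY
YYYYYYYYY
BYYYYYYYY
YYYYYYYGG
YYYYYYYYY
After op 4 paint(1,4,K):
YYYYYYYYY
YYYYKYYYY
BYYYYYYYY
YYYYYYYGG
YYYYYYYYY
After op 5 paint(1,3,K):
YYYYYYYYY
YYYKKYYYY
BYYYYYYYY
YYYYYYYGG
YYYYYYYYY
After op 6 fill(1,4,B) [2 cells changed]:
YYYYYYYYY
YYYBBYYYY
BYYYYYYYY
YYYYYYYGG
YYYYYYYYY

Answer: YYYYYYYYY
YYYBBYYYY
BYYYYYYYY
YYYYYYYGG
YYYYYYYYY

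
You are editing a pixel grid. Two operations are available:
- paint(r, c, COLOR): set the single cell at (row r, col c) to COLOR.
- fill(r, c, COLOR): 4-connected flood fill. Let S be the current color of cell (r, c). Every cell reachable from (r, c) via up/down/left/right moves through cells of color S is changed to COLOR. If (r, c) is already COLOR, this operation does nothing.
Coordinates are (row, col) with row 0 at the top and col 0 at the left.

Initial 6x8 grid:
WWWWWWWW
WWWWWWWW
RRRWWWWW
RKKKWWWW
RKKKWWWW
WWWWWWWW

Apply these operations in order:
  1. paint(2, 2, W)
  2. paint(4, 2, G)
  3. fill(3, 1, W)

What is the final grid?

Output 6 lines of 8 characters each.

Answer: WWWWWWWW
WWWWWWWW
RRWWWWWW
RWWWWWWW
RWGWWWWW
WWWWWWWW

Derivation:
After op 1 paint(2,2,W):
WWWWWWWW
WWWWWWWW
RRWWWWWW
RKKKWWWW
RKKKWWWW
WWWWWWWW
After op 2 paint(4,2,G):
WWWWWWWW
WWWWWWWW
RRWWWWWW
RKKKWWWW
RKGKWWWW
WWWWWWWW
After op 3 fill(3,1,W) [5 cells changed]:
WWWWWWWW
WWWWWWWW
RRWWWWWW
RWWWWWWW
RWGWWWWW
WWWWWWWW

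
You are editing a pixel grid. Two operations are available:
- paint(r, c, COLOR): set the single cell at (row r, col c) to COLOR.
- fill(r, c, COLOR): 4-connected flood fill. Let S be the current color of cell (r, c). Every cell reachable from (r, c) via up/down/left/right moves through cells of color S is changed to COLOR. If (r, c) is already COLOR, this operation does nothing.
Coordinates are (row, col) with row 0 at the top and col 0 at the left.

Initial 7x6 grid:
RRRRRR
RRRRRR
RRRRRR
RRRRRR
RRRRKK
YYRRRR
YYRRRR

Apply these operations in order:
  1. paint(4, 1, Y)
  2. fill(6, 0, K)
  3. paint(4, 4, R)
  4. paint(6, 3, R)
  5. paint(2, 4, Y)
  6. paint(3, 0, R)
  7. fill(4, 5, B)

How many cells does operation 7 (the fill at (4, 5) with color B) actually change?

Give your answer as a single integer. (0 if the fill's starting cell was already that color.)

After op 1 paint(4,1,Y):
RRRRRR
RRRRRR
RRRRRR
RRRRRR
RYRRKK
YYRRRR
YYRRRR
After op 2 fill(6,0,K) [5 cells changed]:
RRRRRR
RRRRRR
RRRRRR
RRRRRR
RKRRKK
KKRRRR
KKRRRR
After op 3 paint(4,4,R):
RRRRRR
RRRRRR
RRRRRR
RRRRRR
RKRRRK
KKRRRR
KKRRRR
After op 4 paint(6,3,R):
RRRRRR
RRRRRR
RRRRRR
RRRRRR
RKRRRK
KKRRRR
KKRRRR
After op 5 paint(2,4,Y):
RRRRRR
RRRRRR
RRRRYR
RRRRRR
RKRRRK
KKRRRR
KKRRRR
After op 6 paint(3,0,R):
RRRRRR
RRRRRR
RRRRYR
RRRRRR
RKRRRK
KKRRRR
KKRRRR
After op 7 fill(4,5,B) [1 cells changed]:
RRRRRR
RRRRRR
RRRRYR
RRRRRR
RKRRRB
KKRRRR
KKRRRR

Answer: 1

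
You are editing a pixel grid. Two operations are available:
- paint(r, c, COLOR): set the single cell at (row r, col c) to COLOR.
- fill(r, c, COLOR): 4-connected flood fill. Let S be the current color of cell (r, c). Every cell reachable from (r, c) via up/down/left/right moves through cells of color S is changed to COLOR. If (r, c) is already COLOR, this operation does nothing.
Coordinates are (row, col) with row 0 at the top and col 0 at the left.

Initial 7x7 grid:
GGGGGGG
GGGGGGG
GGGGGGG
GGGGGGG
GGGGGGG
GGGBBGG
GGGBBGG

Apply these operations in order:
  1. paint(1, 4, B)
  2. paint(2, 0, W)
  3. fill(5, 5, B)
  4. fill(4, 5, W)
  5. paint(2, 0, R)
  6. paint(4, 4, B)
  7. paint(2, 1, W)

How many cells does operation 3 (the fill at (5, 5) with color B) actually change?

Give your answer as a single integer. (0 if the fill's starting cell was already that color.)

Answer: 43

Derivation:
After op 1 paint(1,4,B):
GGGGGGG
GGGGBGG
GGGGGGG
GGGGGGG
GGGGGGG
GGGBBGG
GGGBBGG
After op 2 paint(2,0,W):
GGGGGGG
GGGGBGG
WGGGGGG
GGGGGGG
GGGGGGG
GGGBBGG
GGGBBGG
After op 3 fill(5,5,B) [43 cells changed]:
BBBBBBB
BBBBBBB
WBBBBBB
BBBBBBB
BBBBBBB
BBBBBBB
BBBBBBB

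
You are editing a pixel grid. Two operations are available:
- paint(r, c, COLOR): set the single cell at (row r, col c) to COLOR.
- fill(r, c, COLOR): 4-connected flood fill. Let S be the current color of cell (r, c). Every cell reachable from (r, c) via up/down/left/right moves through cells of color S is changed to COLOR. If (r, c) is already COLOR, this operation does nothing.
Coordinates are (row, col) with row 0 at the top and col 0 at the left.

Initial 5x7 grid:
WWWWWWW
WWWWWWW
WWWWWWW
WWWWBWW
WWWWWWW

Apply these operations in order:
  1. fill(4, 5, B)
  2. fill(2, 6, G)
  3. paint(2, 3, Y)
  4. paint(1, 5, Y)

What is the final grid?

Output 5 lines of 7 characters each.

Answer: GGGGGGG
GGGGGYG
GGGYGGG
GGGGGGG
GGGGGGG

Derivation:
After op 1 fill(4,5,B) [34 cells changed]:
BBBBBBB
BBBBBBB
BBBBBBB
BBBBBBB
BBBBBBB
After op 2 fill(2,6,G) [35 cells changed]:
GGGGGGG
GGGGGGG
GGGGGGG
GGGGGGG
GGGGGGG
After op 3 paint(2,3,Y):
GGGGGGG
GGGGGGG
GGGYGGG
GGGGGGG
GGGGGGG
After op 4 paint(1,5,Y):
GGGGGGG
GGGGGYG
GGGYGGG
GGGGGGG
GGGGGGG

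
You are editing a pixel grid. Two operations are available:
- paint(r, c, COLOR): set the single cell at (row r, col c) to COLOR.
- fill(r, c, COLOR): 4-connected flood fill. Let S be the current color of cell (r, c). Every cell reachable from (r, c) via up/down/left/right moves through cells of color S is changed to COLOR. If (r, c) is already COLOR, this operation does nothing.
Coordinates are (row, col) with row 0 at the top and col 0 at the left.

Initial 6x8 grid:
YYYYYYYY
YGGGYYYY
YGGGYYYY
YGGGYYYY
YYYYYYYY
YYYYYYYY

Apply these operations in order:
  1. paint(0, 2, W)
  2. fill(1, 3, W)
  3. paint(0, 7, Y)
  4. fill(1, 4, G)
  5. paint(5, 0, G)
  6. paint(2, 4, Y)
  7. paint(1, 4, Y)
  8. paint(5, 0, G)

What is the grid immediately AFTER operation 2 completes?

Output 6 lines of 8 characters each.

Answer: YYWYYYYY
YWWWYYYY
YWWWYYYY
YWWWYYYY
YYYYYYYY
YYYYYYYY

Derivation:
After op 1 paint(0,2,W):
YYWYYYYY
YGGGYYYY
YGGGYYYY
YGGGYYYY
YYYYYYYY
YYYYYYYY
After op 2 fill(1,3,W) [9 cells changed]:
YYWYYYYY
YWWWYYYY
YWWWYYYY
YWWWYYYY
YYYYYYYY
YYYYYYYY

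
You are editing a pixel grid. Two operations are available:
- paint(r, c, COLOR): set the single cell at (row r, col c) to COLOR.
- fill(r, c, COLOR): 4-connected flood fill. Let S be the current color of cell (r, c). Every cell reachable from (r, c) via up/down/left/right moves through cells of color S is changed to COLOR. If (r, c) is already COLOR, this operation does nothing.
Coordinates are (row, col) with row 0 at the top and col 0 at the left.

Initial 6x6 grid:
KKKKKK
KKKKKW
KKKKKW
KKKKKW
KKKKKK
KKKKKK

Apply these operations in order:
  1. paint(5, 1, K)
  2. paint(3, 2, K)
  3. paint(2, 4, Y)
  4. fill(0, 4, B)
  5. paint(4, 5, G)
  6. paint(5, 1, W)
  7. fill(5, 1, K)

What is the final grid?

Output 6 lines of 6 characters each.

After op 1 paint(5,1,K):
KKKKKK
KKKKKW
KKKKKW
KKKKKW
KKKKKK
KKKKKK
After op 2 paint(3,2,K):
KKKKKK
KKKKKW
KKKKKW
KKKKKW
KKKKKK
KKKKKK
After op 3 paint(2,4,Y):
KKKKKK
KKKKKW
KKKKYW
KKKKKW
KKKKKK
KKKKKK
After op 4 fill(0,4,B) [32 cells changed]:
BBBBBB
BBBBBW
BBBBYW
BBBBBW
BBBBBB
BBBBBB
After op 5 paint(4,5,G):
BBBBBB
BBBBBW
BBBBYW
BBBBBW
BBBBBG
BBBBBB
After op 6 paint(5,1,W):
BBBBBB
BBBBBW
BBBBYW
BBBBBW
BBBBBG
BWBBBB
After op 7 fill(5,1,K) [1 cells changed]:
BBBBBB
BBBBBW
BBBBYW
BBBBBW
BBBBBG
BKBBBB

Answer: BBBBBB
BBBBBW
BBBBYW
BBBBBW
BBBBBG
BKBBBB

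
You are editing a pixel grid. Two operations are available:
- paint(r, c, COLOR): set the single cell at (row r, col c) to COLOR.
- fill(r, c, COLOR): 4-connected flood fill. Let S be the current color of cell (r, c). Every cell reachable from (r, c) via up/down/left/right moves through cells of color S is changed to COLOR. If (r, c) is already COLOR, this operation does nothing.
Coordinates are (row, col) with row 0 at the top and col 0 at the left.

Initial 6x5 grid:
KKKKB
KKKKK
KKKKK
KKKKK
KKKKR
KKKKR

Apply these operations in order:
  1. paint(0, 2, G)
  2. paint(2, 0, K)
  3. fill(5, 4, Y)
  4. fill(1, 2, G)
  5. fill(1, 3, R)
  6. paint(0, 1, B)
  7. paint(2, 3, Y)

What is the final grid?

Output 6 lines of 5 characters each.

After op 1 paint(0,2,G):
KKGKB
KKKKK
KKKKK
KKKKK
KKKKR
KKKKR
After op 2 paint(2,0,K):
KKGKB
KKKKK
KKKKK
KKKKK
KKKKR
KKKKR
After op 3 fill(5,4,Y) [2 cells changed]:
KKGKB
KKKKK
KKKKK
KKKKK
KKKKY
KKKKY
After op 4 fill(1,2,G) [26 cells changed]:
GGGGB
GGGGG
GGGGG
GGGGG
GGGGY
GGGGY
After op 5 fill(1,3,R) [27 cells changed]:
RRRRB
RRRRR
RRRRR
RRRRR
RRRRY
RRRRY
After op 6 paint(0,1,B):
RBRRB
RRRRR
RRRRR
RRRRR
RRRRY
RRRRY
After op 7 paint(2,3,Y):
RBRRB
RRRRR
RRRYR
RRRRR
RRRRY
RRRRY

Answer: RBRRB
RRRRR
RRRYR
RRRRR
RRRRY
RRRRY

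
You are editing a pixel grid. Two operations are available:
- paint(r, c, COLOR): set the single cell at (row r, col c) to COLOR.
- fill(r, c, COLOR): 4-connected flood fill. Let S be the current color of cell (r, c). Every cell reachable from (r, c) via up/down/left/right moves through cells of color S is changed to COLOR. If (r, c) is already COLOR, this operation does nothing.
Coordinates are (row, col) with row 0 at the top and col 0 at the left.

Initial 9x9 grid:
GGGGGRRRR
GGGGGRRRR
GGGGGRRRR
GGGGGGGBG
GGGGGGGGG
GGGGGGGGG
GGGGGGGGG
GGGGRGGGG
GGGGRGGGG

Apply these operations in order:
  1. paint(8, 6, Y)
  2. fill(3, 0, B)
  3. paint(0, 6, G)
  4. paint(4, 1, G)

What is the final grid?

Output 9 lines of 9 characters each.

After op 1 paint(8,6,Y):
GGGGGRRRR
GGGGGRRRR
GGGGGRRRR
GGGGGGGBG
GGGGGGGGG
GGGGGGGGG
GGGGGGGGG
GGGGRGGGG
GGGGRGYGG
After op 2 fill(3,0,B) [65 cells changed]:
BBBBBRRRR
BBBBBRRRR
BBBBBRRRR
BBBBBBBBB
BBBBBBBBB
BBBBBBBBB
BBBBBBBBB
BBBBRBBBB
BBBBRBYBB
After op 3 paint(0,6,G):
BBBBBRGRR
BBBBBRRRR
BBBBBRRRR
BBBBBBBBB
BBBBBBBBB
BBBBBBBBB
BBBBBBBBB
BBBBRBBBB
BBBBRBYBB
After op 4 paint(4,1,G):
BBBBBRGRR
BBBBBRRRR
BBBBBRRRR
BBBBBBBBB
BGBBBBBBB
BBBBBBBBB
BBBBBBBBB
BBBBRBBBB
BBBBRBYBB

Answer: BBBBBRGRR
BBBBBRRRR
BBBBBRRRR
BBBBBBBBB
BGBBBBBBB
BBBBBBBBB
BBBBBBBBB
BBBBRBBBB
BBBBRBYBB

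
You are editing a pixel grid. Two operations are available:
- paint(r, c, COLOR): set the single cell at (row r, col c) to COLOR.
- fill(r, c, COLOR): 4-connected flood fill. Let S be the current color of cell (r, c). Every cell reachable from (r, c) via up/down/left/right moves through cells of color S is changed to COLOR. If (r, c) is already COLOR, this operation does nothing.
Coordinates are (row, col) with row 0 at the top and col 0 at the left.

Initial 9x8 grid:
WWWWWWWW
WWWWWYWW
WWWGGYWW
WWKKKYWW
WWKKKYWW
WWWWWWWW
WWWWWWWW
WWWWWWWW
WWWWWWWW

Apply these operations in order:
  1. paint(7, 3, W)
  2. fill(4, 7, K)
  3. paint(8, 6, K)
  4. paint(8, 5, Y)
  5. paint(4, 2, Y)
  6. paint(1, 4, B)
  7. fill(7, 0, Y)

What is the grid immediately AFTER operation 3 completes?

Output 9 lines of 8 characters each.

Answer: KKKKKKKK
KKKKKYKK
KKKGGYKK
KKKKKYKK
KKKKKYKK
KKKKKKKK
KKKKKKKK
KKKKKKKK
KKKKKKKK

Derivation:
After op 1 paint(7,3,W):
WWWWWWWW
WWWWWYWW
WWWGGYWW
WWKKKYWW
WWKKKYWW
WWWWWWWW
WWWWWWWW
WWWWWWWW
WWWWWWWW
After op 2 fill(4,7,K) [60 cells changed]:
KKKKKKKK
KKKKKYKK
KKKGGYKK
KKKKKYKK
KKKKKYKK
KKKKKKKK
KKKKKKKK
KKKKKKKK
KKKKKKKK
After op 3 paint(8,6,K):
KKKKKKKK
KKKKKYKK
KKKGGYKK
KKKKKYKK
KKKKKYKK
KKKKKKKK
KKKKKKKK
KKKKKKKK
KKKKKKKK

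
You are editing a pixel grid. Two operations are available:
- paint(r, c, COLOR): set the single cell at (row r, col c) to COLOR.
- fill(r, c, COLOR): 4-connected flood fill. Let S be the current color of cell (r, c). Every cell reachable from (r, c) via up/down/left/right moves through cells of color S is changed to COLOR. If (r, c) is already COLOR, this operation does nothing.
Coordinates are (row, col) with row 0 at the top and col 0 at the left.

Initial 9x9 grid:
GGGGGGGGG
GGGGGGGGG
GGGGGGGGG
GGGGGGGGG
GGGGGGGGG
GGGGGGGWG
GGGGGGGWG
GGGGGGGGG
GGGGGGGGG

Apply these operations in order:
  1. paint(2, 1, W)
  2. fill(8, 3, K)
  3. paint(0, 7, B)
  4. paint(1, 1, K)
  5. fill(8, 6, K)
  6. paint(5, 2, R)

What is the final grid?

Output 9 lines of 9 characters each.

Answer: KKKKKKKBK
KKKKKKKKK
KWKKKKKKK
KKKKKKKKK
KKKKKKKKK
KKRKKKKWK
KKKKKKKWK
KKKKKKKKK
KKKKKKKKK

Derivation:
After op 1 paint(2,1,W):
GGGGGGGGG
GGGGGGGGG
GWGGGGGGG
GGGGGGGGG
GGGGGGGGG
GGGGGGGWG
GGGGGGGWG
GGGGGGGGG
GGGGGGGGG
After op 2 fill(8,3,K) [78 cells changed]:
KKKKKKKKK
KKKKKKKKK
KWKKKKKKK
KKKKKKKKK
KKKKKKKKK
KKKKKKKWK
KKKKKKKWK
KKKKKKKKK
KKKKKKKKK
After op 3 paint(0,7,B):
KKKKKKKBK
KKKKKKKKK
KWKKKKKKK
KKKKKKKKK
KKKKKKKKK
KKKKKKKWK
KKKKKKKWK
KKKKKKKKK
KKKKKKKKK
After op 4 paint(1,1,K):
KKKKKKKBK
KKKKKKKKK
KWKKKKKKK
KKKKKKKKK
KKKKKKKKK
KKKKKKKWK
KKKKKKKWK
KKKKKKKKK
KKKKKKKKK
After op 5 fill(8,6,K) [0 cells changed]:
KKKKKKKBK
KKKKKKKKK
KWKKKKKKK
KKKKKKKKK
KKKKKKKKK
KKKKKKKWK
KKKKKKKWK
KKKKKKKKK
KKKKKKKKK
After op 6 paint(5,2,R):
KKKKKKKBK
KKKKKKKKK
KWKKKKKKK
KKKKKKKKK
KKKKKKKKK
KKRKKKKWK
KKKKKKKWK
KKKKKKKKK
KKKKKKKKK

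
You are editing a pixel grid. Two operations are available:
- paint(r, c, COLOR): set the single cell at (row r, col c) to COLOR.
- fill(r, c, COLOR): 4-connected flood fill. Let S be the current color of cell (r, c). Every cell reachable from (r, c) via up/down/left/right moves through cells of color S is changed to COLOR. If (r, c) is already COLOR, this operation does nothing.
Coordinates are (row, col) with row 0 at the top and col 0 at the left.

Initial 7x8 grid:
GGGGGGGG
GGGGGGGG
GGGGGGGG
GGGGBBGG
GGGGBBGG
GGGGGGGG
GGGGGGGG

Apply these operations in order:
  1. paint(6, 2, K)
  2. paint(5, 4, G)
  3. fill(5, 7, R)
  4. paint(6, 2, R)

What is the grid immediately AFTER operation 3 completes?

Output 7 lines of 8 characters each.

Answer: RRRRRRRR
RRRRRRRR
RRRRRRRR
RRRRBBRR
RRRRBBRR
RRRRRRRR
RRKRRRRR

Derivation:
After op 1 paint(6,2,K):
GGGGGGGG
GGGGGGGG
GGGGGGGG
GGGGBBGG
GGGGBBGG
GGGGGGGG
GGKGGGGG
After op 2 paint(5,4,G):
GGGGGGGG
GGGGGGGG
GGGGGGGG
GGGGBBGG
GGGGBBGG
GGGGGGGG
GGKGGGGG
After op 3 fill(5,7,R) [51 cells changed]:
RRRRRRRR
RRRRRRRR
RRRRRRRR
RRRRBBRR
RRRRBBRR
RRRRRRRR
RRKRRRRR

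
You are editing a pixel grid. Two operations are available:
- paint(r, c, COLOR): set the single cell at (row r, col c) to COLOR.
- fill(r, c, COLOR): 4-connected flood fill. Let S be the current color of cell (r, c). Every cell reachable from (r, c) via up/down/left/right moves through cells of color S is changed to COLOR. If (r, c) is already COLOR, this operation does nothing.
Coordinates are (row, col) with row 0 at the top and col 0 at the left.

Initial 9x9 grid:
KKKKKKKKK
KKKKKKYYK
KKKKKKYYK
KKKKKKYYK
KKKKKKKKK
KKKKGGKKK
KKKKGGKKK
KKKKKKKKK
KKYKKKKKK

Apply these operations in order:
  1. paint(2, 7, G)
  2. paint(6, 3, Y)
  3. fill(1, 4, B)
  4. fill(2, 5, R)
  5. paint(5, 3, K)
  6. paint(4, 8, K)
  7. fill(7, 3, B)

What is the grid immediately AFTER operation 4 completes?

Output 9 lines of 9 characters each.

After op 1 paint(2,7,G):
KKKKKKKKK
KKKKKKYYK
KKKKKKYGK
KKKKKKYYK
KKKKKKKKK
KKKKGGKKK
KKKKGGKKK
KKKKKKKKK
KKYKKKKKK
After op 2 paint(6,3,Y):
KKKKKKKKK
KKKKKKYYK
KKKKKKYGK
KKKKKKYYK
KKKKKKKKK
KKKKGGKKK
KKKYGGKKK
KKKKKKKKK
KKYKKKKKK
After op 3 fill(1,4,B) [69 cells changed]:
BBBBBBBBB
BBBBBBYYB
BBBBBBYGB
BBBBBBYYB
BBBBBBBBB
BBBBGGBBB
BBBYGGBBB
BBBBBBBBB
BBYBBBBBB
After op 4 fill(2,5,R) [69 cells changed]:
RRRRRRRRR
RRRRRRYYR
RRRRRRYGR
RRRRRRYYR
RRRRRRRRR
RRRRGGRRR
RRRYGGRRR
RRRRRRRRR
RRYRRRRRR

Answer: RRRRRRRRR
RRRRRRYYR
RRRRRRYGR
RRRRRRYYR
RRRRRRRRR
RRRRGGRRR
RRRYGGRRR
RRRRRRRRR
RRYRRRRRR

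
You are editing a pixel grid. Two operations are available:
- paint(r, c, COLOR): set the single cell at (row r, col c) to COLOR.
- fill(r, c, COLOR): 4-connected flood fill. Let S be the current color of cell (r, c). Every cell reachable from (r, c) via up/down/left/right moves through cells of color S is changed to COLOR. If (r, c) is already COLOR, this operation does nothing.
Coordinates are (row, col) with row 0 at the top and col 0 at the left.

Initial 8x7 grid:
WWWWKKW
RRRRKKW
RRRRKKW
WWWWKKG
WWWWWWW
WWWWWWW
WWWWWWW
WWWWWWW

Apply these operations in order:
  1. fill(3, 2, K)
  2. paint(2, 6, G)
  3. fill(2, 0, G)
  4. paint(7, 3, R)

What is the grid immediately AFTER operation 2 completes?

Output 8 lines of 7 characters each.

Answer: WWWWKKW
RRRRKKW
RRRRKKG
KKKKKKG
KKKKKKK
KKKKKKK
KKKKKKK
KKKKKKK

Derivation:
After op 1 fill(3,2,K) [32 cells changed]:
WWWWKKW
RRRRKKW
RRRRKKW
KKKKKKG
KKKKKKK
KKKKKKK
KKKKKKK
KKKKKKK
After op 2 paint(2,6,G):
WWWWKKW
RRRRKKW
RRRRKKG
KKKKKKG
KKKKKKK
KKKKKKK
KKKKKKK
KKKKKKK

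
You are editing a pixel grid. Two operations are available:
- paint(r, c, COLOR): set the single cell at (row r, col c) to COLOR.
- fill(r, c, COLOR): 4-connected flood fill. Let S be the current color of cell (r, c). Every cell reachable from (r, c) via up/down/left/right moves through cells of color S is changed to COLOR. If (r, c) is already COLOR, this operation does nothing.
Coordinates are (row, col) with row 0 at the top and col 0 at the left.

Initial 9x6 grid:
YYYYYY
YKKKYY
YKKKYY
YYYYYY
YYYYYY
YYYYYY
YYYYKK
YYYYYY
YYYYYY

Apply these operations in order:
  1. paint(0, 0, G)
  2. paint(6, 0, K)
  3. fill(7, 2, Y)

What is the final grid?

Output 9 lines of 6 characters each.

After op 1 paint(0,0,G):
GYYYYY
YKKKYY
YKKKYY
YYYYYY
YYYYYY
YYYYYY
YYYYKK
YYYYYY
YYYYYY
After op 2 paint(6,0,K):
GYYYYY
YKKKYY
YKKKYY
YYYYYY
YYYYYY
YYYYYY
KYYYKK
YYYYYY
YYYYYY
After op 3 fill(7,2,Y) [0 cells changed]:
GYYYYY
YKKKYY
YKKKYY
YYYYYY
YYYYYY
YYYYYY
KYYYKK
YYYYYY
YYYYYY

Answer: GYYYYY
YKKKYY
YKKKYY
YYYYYY
YYYYYY
YYYYYY
KYYYKK
YYYYYY
YYYYYY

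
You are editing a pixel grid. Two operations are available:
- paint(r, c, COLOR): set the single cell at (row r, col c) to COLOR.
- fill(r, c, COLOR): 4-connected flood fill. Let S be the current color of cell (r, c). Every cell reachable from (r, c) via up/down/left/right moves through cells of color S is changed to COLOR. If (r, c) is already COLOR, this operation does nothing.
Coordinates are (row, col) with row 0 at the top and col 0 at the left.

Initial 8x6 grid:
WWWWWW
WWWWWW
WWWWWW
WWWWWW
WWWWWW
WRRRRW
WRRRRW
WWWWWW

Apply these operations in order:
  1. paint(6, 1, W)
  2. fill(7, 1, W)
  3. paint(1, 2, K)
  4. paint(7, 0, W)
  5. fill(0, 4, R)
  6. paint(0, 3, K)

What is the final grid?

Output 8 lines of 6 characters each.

Answer: RRRKRR
RRKRRR
RRRRRR
RRRRRR
RRRRRR
RRRRRR
RRRRRR
RRRRRR

Derivation:
After op 1 paint(6,1,W):
WWWWWW
WWWWWW
WWWWWW
WWWWWW
WWWWWW
WRRRRW
WWRRRW
WWWWWW
After op 2 fill(7,1,W) [0 cells changed]:
WWWWWW
WWWWWW
WWWWWW
WWWWWW
WWWWWW
WRRRRW
WWRRRW
WWWWWW
After op 3 paint(1,2,K):
WWWWWW
WWKWWW
WWWWWW
WWWWWW
WWWWWW
WRRRRW
WWRRRW
WWWWWW
After op 4 paint(7,0,W):
WWWWWW
WWKWWW
WWWWWW
WWWWWW
WWWWWW
WRRRRW
WWRRRW
WWWWWW
After op 5 fill(0,4,R) [40 cells changed]:
RRRRRR
RRKRRR
RRRRRR
RRRRRR
RRRRRR
RRRRRR
RRRRRR
RRRRRR
After op 6 paint(0,3,K):
RRRKRR
RRKRRR
RRRRRR
RRRRRR
RRRRRR
RRRRRR
RRRRRR
RRRRRR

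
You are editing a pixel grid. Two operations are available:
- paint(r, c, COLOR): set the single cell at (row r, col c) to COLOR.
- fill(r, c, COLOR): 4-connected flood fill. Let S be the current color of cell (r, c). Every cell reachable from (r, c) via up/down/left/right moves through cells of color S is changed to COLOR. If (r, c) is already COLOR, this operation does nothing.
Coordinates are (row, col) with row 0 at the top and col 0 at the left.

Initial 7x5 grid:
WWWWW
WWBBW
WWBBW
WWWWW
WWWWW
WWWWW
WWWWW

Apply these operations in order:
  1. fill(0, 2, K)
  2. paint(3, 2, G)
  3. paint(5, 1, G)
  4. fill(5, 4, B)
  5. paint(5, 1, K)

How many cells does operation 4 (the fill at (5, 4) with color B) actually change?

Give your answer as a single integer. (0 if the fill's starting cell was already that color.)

Answer: 29

Derivation:
After op 1 fill(0,2,K) [31 cells changed]:
KKKKK
KKBBK
KKBBK
KKKKK
KKKKK
KKKKK
KKKKK
After op 2 paint(3,2,G):
KKKKK
KKBBK
KKBBK
KKGKK
KKKKK
KKKKK
KKKKK
After op 3 paint(5,1,G):
KKKKK
KKBBK
KKBBK
KKGKK
KKKKK
KGKKK
KKKKK
After op 4 fill(5,4,B) [29 cells changed]:
BBBBB
BBBBB
BBBBB
BBGBB
BBBBB
BGBBB
BBBBB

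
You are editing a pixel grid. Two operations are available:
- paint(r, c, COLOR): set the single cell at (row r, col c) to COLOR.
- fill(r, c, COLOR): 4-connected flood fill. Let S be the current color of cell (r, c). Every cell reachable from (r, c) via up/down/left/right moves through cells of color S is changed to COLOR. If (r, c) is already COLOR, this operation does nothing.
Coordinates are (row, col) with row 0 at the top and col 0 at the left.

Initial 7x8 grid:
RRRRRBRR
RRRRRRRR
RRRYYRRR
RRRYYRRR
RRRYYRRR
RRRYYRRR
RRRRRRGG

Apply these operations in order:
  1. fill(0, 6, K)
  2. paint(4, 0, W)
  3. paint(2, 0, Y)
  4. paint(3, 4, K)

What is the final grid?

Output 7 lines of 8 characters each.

Answer: KKKKKBKK
KKKKKKKK
YKKYYKKK
KKKYKKKK
WKKYYKKK
KKKYYKKK
KKKKKKGG

Derivation:
After op 1 fill(0,6,K) [45 cells changed]:
KKKKKBKK
KKKKKKKK
KKKYYKKK
KKKYYKKK
KKKYYKKK
KKKYYKKK
KKKKKKGG
After op 2 paint(4,0,W):
KKKKKBKK
KKKKKKKK
KKKYYKKK
KKKYYKKK
WKKYYKKK
KKKYYKKK
KKKKKKGG
After op 3 paint(2,0,Y):
KKKKKBKK
KKKKKKKK
YKKYYKKK
KKKYYKKK
WKKYYKKK
KKKYYKKK
KKKKKKGG
After op 4 paint(3,4,K):
KKKKKBKK
KKKKKKKK
YKKYYKKK
KKKYKKKK
WKKYYKKK
KKKYYKKK
KKKKKKGG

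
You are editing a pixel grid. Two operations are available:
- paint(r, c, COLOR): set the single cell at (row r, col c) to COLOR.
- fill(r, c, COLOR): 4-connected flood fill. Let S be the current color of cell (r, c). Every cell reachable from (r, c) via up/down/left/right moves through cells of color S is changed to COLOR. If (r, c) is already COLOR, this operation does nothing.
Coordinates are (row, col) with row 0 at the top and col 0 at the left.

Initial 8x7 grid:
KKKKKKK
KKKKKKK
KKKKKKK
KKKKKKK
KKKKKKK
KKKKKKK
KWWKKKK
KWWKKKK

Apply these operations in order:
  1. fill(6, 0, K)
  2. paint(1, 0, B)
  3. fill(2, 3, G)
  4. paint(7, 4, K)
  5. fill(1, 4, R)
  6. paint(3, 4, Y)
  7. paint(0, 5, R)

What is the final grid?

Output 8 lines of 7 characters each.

Answer: RRRRRRR
BRRRRRR
RRRRRRR
RRRRYRR
RRRRRRR
RRRRRRR
RWWRRRR
RWWRKRR

Derivation:
After op 1 fill(6,0,K) [0 cells changed]:
KKKKKKK
KKKKKKK
KKKKKKK
KKKKKKK
KKKKKKK
KKKKKKK
KWWKKKK
KWWKKKK
After op 2 paint(1,0,B):
KKKKKKK
BKKKKKK
KKKKKKK
KKKKKKK
KKKKKKK
KKKKKKK
KWWKKKK
KWWKKKK
After op 3 fill(2,3,G) [51 cells changed]:
GGGGGGG
BGGGGGG
GGGGGGG
GGGGGGG
GGGGGGG
GGGGGGG
GWWGGGG
GWWGGGG
After op 4 paint(7,4,K):
GGGGGGG
BGGGGGG
GGGGGGG
GGGGGGG
GGGGGGG
GGGGGGG
GWWGGGG
GWWGKGG
After op 5 fill(1,4,R) [50 cells changed]:
RRRRRRR
BRRRRRR
RRRRRRR
RRRRRRR
RRRRRRR
RRRRRRR
RWWRRRR
RWWRKRR
After op 6 paint(3,4,Y):
RRRRRRR
BRRRRRR
RRRRRRR
RRRRYRR
RRRRRRR
RRRRRRR
RWWRRRR
RWWRKRR
After op 7 paint(0,5,R):
RRRRRRR
BRRRRRR
RRRRRRR
RRRRYRR
RRRRRRR
RRRRRRR
RWWRRRR
RWWRKRR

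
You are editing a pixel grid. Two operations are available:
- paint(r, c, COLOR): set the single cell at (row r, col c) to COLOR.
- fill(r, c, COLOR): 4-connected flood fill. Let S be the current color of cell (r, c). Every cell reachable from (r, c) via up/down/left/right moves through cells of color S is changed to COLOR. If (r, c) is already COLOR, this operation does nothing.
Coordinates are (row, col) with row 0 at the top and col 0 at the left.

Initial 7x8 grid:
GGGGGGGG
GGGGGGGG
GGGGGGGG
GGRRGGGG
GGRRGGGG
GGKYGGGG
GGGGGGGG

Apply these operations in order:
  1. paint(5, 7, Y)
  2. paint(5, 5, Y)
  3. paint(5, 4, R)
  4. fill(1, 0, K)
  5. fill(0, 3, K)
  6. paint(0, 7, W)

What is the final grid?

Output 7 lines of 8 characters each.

After op 1 paint(5,7,Y):
GGGGGGGG
GGGGGGGG
GGGGGGGG
GGRRGGGG
GGRRGGGG
GGKYGGGY
GGGGGGGG
After op 2 paint(5,5,Y):
GGGGGGGG
GGGGGGGG
GGGGGGGG
GGRRGGGG
GGRRGGGG
GGKYGYGY
GGGGGGGG
After op 3 paint(5,4,R):
GGGGGGGG
GGGGGGGG
GGGGGGGG
GGRRGGGG
GGRRGGGG
GGKYRYGY
GGGGGGGG
After op 4 fill(1,0,K) [47 cells changed]:
KKKKKKKK
KKKKKKKK
KKKKKKKK
KKRRKKKK
KKRRKKKK
KKKYRYKY
KKKKKKKK
After op 5 fill(0,3,K) [0 cells changed]:
KKKKKKKK
KKKKKKKK
KKKKKKKK
KKRRKKKK
KKRRKKKK
KKKYRYKY
KKKKKKKK
After op 6 paint(0,7,W):
KKKKKKKW
KKKKKKKK
KKKKKKKK
KKRRKKKK
KKRRKKKK
KKKYRYKY
KKKKKKKK

Answer: KKKKKKKW
KKKKKKKK
KKKKKKKK
KKRRKKKK
KKRRKKKK
KKKYRYKY
KKKKKKKK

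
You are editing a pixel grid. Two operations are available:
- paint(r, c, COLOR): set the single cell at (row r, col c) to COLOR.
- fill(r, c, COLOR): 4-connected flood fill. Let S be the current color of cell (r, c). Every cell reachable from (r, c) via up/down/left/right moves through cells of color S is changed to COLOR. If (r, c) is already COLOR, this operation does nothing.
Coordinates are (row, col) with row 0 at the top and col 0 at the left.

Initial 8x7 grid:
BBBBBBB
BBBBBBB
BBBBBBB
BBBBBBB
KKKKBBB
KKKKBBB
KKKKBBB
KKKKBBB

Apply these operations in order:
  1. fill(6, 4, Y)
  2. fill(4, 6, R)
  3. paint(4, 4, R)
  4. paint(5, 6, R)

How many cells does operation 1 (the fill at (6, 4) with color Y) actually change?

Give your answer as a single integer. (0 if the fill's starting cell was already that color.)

Answer: 40

Derivation:
After op 1 fill(6,4,Y) [40 cells changed]:
YYYYYYY
YYYYYYY
YYYYYYY
YYYYYYY
KKKKYYY
KKKKYYY
KKKKYYY
KKKKYYY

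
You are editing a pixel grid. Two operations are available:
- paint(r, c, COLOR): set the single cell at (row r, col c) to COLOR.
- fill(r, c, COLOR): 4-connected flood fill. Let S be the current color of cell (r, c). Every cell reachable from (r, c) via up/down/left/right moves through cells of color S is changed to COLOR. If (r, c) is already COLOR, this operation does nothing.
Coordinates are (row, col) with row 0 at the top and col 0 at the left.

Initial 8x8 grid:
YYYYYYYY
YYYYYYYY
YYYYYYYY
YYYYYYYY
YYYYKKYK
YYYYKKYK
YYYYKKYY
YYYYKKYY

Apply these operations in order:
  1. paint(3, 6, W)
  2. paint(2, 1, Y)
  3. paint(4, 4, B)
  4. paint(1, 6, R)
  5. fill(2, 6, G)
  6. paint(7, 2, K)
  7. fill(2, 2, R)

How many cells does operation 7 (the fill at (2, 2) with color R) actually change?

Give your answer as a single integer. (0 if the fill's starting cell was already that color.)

After op 1 paint(3,6,W):
YYYYYYYY
YYYYYYYY
YYYYYYYY
YYYYYYWY
YYYYKKYK
YYYYKKYK
YYYYKKYY
YYYYKKYY
After op 2 paint(2,1,Y):
YYYYYYYY
YYYYYYYY
YYYYYYYY
YYYYYYWY
YYYYKKYK
YYYYKKYK
YYYYKKYY
YYYYKKYY
After op 3 paint(4,4,B):
YYYYYYYY
YYYYYYYY
YYYYYYYY
YYYYYYWY
YYYYBKYK
YYYYKKYK
YYYYKKYY
YYYYKKYY
After op 4 paint(1,6,R):
YYYYYYYY
YYYYYYRY
YYYYYYYY
YYYYYYWY
YYYYBKYK
YYYYKKYK
YYYYKKYY
YYYYKKYY
After op 5 fill(2,6,G) [46 cells changed]:
GGGGGGGG
GGGGGGRG
GGGGGGGG
GGGGGGWG
GGGGBKYK
GGGGKKYK
GGGGKKYY
GGGGKKYY
After op 6 paint(7,2,K):
GGGGGGGG
GGGGGGRG
GGGGGGGG
GGGGGGWG
GGGGBKYK
GGGGKKYK
GGGGKKYY
GGKGKKYY
After op 7 fill(2,2,R) [45 cells changed]:
RRRRRRRR
RRRRRRRR
RRRRRRRR
RRRRRRWR
RRRRBKYK
RRRRKKYK
RRRRKKYY
RRKRKKYY

Answer: 45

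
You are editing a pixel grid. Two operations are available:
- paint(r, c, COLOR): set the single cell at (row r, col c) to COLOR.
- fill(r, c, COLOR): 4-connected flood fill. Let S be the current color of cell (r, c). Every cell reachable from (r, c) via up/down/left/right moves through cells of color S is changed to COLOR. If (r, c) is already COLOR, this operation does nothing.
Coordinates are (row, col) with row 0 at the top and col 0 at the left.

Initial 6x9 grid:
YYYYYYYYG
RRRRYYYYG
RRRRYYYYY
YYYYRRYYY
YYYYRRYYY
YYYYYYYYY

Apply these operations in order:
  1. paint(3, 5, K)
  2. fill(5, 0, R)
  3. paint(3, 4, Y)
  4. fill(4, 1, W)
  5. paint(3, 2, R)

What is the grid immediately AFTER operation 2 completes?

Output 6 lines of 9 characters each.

After op 1 paint(3,5,K):
YYYYYYYYG
RRRRYYYYG
RRRRYYYYY
YYYYRKYYY
YYYYRRYYY
YYYYYYYYY
After op 2 fill(5,0,R) [40 cells changed]:
RRRRRRRRG
RRRRRRRRG
RRRRRRRRR
RRRRRKRRR
RRRRRRRRR
RRRRRRRRR

Answer: RRRRRRRRG
RRRRRRRRG
RRRRRRRRR
RRRRRKRRR
RRRRRRRRR
RRRRRRRRR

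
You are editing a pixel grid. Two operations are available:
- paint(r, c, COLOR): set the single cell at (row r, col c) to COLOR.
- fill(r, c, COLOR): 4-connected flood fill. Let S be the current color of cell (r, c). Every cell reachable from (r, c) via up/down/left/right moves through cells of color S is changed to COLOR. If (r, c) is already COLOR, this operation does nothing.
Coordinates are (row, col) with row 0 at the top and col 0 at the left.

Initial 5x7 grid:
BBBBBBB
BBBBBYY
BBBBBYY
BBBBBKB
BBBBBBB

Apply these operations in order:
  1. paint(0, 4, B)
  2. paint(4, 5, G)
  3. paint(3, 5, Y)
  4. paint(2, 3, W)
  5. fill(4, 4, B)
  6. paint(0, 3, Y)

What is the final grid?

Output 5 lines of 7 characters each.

Answer: BBBYBBB
BBBBBYY
BBBWBYY
BBBBBYB
BBBBBGB

Derivation:
After op 1 paint(0,4,B):
BBBBBBB
BBBBBYY
BBBBBYY
BBBBBKB
BBBBBBB
After op 2 paint(4,5,G):
BBBBBBB
BBBBBYY
BBBBBYY
BBBBBKB
BBBBBGB
After op 3 paint(3,5,Y):
BBBBBBB
BBBBBYY
BBBBBYY
BBBBBYB
BBBBBGB
After op 4 paint(2,3,W):
BBBBBBB
BBBBBYY
BBBWBYY
BBBBBYB
BBBBBGB
After op 5 fill(4,4,B) [0 cells changed]:
BBBBBBB
BBBBBYY
BBBWBYY
BBBBBYB
BBBBBGB
After op 6 paint(0,3,Y):
BBBYBBB
BBBBBYY
BBBWBYY
BBBBBYB
BBBBBGB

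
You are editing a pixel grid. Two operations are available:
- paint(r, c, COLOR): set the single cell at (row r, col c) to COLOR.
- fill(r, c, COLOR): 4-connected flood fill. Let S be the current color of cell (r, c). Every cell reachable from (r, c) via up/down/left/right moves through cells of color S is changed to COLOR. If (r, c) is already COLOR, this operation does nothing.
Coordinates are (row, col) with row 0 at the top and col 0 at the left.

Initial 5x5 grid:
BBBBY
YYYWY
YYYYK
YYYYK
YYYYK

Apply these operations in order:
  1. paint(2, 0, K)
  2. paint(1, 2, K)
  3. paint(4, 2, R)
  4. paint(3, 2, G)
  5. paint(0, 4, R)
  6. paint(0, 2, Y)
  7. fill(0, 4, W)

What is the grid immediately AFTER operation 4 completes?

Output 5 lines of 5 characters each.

Answer: BBBBY
YYKWY
KYYYK
YYGYK
YYRYK

Derivation:
After op 1 paint(2,0,K):
BBBBY
YYYWY
KYYYK
YYYYK
YYYYK
After op 2 paint(1,2,K):
BBBBY
YYKWY
KYYYK
YYYYK
YYYYK
After op 3 paint(4,2,R):
BBBBY
YYKWY
KYYYK
YYYYK
YYRYK
After op 4 paint(3,2,G):
BBBBY
YYKWY
KYYYK
YYGYK
YYRYK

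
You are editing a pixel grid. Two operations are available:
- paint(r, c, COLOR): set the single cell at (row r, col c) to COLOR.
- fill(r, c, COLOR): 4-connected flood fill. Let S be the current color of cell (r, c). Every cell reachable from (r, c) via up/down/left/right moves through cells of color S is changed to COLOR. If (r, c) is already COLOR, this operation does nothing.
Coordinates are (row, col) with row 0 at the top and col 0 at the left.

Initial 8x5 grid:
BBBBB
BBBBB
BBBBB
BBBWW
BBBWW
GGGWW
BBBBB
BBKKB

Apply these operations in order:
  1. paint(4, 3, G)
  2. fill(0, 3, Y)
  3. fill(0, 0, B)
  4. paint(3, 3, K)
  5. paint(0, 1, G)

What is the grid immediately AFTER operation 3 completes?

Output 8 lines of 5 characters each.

Answer: BBBBB
BBBBB
BBBBB
BBBWW
BBBGW
GGGWW
BBBBB
BBKKB

Derivation:
After op 1 paint(4,3,G):
BBBBB
BBBBB
BBBBB
BBBWW
BBBGW
GGGWW
BBBBB
BBKKB
After op 2 fill(0,3,Y) [21 cells changed]:
YYYYY
YYYYY
YYYYY
YYYWW
YYYGW
GGGWW
BBBBB
BBKKB
After op 3 fill(0,0,B) [21 cells changed]:
BBBBB
BBBBB
BBBBB
BBBWW
BBBGW
GGGWW
BBBBB
BBKKB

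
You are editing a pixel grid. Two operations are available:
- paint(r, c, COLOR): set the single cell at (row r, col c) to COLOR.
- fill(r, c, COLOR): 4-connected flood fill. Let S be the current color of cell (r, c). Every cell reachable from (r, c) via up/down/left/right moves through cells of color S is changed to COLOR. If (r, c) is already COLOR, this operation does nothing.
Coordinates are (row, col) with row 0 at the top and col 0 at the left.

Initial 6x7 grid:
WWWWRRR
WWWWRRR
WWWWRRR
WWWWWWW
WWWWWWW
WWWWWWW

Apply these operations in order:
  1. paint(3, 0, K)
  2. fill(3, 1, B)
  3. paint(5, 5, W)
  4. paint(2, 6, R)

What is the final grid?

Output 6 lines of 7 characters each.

After op 1 paint(3,0,K):
WWWWRRR
WWWWRRR
WWWWRRR
KWWWWWW
WWWWWWW
WWWWWWW
After op 2 fill(3,1,B) [32 cells changed]:
BBBBRRR
BBBBRRR
BBBBRRR
KBBBBBB
BBBBBBB
BBBBBBB
After op 3 paint(5,5,W):
BBBBRRR
BBBBRRR
BBBBRRR
KBBBBBB
BBBBBBB
BBBBBWB
After op 4 paint(2,6,R):
BBBBRRR
BBBBRRR
BBBBRRR
KBBBBBB
BBBBBBB
BBBBBWB

Answer: BBBBRRR
BBBBRRR
BBBBRRR
KBBBBBB
BBBBBBB
BBBBBWB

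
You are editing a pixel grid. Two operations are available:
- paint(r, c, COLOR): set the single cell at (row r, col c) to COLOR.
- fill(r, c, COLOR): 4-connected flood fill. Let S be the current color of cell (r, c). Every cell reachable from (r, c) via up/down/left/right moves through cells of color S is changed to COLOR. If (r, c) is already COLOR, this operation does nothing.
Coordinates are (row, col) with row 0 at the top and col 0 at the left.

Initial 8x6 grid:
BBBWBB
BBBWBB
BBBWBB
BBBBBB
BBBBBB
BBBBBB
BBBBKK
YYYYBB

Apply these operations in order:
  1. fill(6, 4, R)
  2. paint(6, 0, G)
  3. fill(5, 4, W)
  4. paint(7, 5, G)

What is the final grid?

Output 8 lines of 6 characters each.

After op 1 fill(6,4,R) [2 cells changed]:
BBBWBB
BBBWBB
BBBWBB
BBBBBB
BBBBBB
BBBBBB
BBBBRR
YYYYBB
After op 2 paint(6,0,G):
BBBWBB
BBBWBB
BBBWBB
BBBBBB
BBBBBB
BBBBBB
GBBBRR
YYYYBB
After op 3 fill(5,4,W) [36 cells changed]:
WWWWWW
WWWWWW
WWWWWW
WWWWWW
WWWWWW
WWWWWW
GWWWRR
YYYYBB
After op 4 paint(7,5,G):
WWWWWW
WWWWWW
WWWWWW
WWWWWW
WWWWWW
WWWWWW
GWWWRR
YYYYBG

Answer: WWWWWW
WWWWWW
WWWWWW
WWWWWW
WWWWWW
WWWWWW
GWWWRR
YYYYBG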